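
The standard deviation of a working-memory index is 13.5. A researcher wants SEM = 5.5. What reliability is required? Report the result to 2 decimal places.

0.83

Required reliability = 1 − (SEM/SD)² = 1 − 0.166 ≃ 0.834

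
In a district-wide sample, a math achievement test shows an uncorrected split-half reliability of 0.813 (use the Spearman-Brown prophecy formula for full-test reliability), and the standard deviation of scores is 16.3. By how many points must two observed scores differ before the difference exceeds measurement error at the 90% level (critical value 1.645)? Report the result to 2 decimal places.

12.18

Full-length reliability (Spearman-Brown) = 2(0.813)/(1+0.813) ≃ 0.89686
SEM = 16.30000 * √(1 − 0.89686) = 16.30000 * √0.10314 ≃ 16.30000 * 0.32116 ≃ 5.23491
SE_diff = √2 * SEM ≃ 7.40329
Smallest detectable difference = 1.645*7.40329 ≃ 12.17840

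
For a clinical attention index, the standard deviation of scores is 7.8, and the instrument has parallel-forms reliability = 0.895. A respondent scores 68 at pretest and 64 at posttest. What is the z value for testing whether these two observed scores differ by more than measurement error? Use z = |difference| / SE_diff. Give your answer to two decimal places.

The standard error of measurement is 7.80000*√(1 − 0.89500) ≈ 7.80000*0.32404 ≈ 2.52749.
SE_diff = √2 * SEM ≈ 3.57441
z = |68 − 64| / 3.57441 = 4 / 3.57441 ≈ 1.11907

1.12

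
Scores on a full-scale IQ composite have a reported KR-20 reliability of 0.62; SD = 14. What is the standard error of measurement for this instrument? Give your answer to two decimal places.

8.63

SEM = 14.000*√(1 − 0.620) ≈ 8.630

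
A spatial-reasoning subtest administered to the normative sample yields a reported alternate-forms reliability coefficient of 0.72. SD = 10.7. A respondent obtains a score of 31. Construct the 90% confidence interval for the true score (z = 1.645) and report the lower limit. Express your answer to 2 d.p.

The standard error of measurement is 10.700·√(1 − 0.720) ≈ 10.700·0.529 ≈ 5.662.
Half-width = 1.645·5.662 ≈ 9.314
Lower limit = 31 − 9.314 ≈ 21.686

21.69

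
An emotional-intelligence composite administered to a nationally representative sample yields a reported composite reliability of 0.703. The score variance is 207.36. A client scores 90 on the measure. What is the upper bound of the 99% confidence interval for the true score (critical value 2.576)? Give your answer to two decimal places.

110.22

SD = √207.36 ≈ 14.4000
The standard error of measurement is 14.4000*√(1 − 0.7030) ≈ 14.4000*0.5450 ≈ 7.8477.
2.576 * SEM ≈ 20.2156
Upper limit = 90 + 20.2156 ≈ 110.2156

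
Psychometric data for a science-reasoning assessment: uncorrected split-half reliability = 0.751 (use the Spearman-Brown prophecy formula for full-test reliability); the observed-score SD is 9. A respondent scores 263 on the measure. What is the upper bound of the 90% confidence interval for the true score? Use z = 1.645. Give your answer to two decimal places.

Spearman-Brown: r = 2(0.751) / (1 + 0.751) = 1.50200 / 1.75100 ≈ 0.85780
The standard error of measurement is 9.00000×√(1 − 0.85780) ≈ 9.00000×0.37710 ≈ 3.39390.
1.645 × SEM ≈ 5.58297
Upper limit = 263 + 5.58297 ≈ 268.58297

268.58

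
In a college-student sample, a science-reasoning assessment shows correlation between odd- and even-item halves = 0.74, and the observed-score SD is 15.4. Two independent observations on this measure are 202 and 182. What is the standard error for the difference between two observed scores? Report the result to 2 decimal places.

Full-length reliability (Spearman-Brown) = 2(0.74)/(1+0.74) ≈ 0.8506
SEM = 15.4000·√(1 − 0.8506) ≈ 5.9530
SE_diff = SEM · √2 ≈ 5.9530 · 1.4142 ≈ 8.4188

8.42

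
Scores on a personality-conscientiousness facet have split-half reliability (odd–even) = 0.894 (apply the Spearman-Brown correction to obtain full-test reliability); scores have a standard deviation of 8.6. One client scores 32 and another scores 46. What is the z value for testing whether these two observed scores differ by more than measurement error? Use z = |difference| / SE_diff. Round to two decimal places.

4.87

Spearman-Brown: r = 2(0.894) / (1 + 0.894) = 1.78800 / 1.89400 ≈ 0.94403
SEM = 8.60000×√(1 − 0.94403) ≈ 2.03452
Standard error of the difference = 2.03452·√2 ≈ 2.87724
z = |32 − 46| / 2.87724 = 14 / 2.87724 ≈ 4.86577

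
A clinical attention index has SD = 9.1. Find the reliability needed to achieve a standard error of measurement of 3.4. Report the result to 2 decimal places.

Required reliability = 1 − (SEM/SD)² = 1 − 0.140 ≈ 0.860

0.86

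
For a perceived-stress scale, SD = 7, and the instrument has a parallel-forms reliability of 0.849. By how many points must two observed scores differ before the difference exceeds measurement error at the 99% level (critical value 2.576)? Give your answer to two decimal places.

SEM = 7.00000 * √(1 − 0.84900) = 7.00000 * √0.15100 ≈ 7.00000 * 0.38859 ≈ 2.72011
SE_diff = SEM * √2 ≈ 2.72011 * 1.41421 ≈ 3.84682
Smallest detectable difference = 2.576*3.84682 ≈ 9.90940

9.91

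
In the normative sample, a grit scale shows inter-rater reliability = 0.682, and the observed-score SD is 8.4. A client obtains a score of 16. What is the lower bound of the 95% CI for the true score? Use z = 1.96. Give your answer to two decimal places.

6.72

SEM = 8.400·√(1 − 0.682) ≈ 4.737
1.96 · SEM ≈ 9.284
Lower bound: 16 − 9.284 = 6.716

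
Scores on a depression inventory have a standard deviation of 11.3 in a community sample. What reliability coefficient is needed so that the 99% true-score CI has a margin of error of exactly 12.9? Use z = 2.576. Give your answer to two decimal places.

0.80

Required SEM = 12.9 / 2.576 ≈ 5.008
r = 1 − (5.008/11.3)² ≈ 1 − 0.196 ≈ 0.804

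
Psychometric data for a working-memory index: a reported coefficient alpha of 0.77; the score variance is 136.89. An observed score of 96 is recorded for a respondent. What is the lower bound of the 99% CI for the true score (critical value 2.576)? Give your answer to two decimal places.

81.55

SD = √136.89 = 11.70000
SEM = 11.70000*√(1 − 0.77000) ≈ 5.61112
2.576 * SEM ≈ 14.45425
Lower bound: 96 − 14.45425 = 81.54575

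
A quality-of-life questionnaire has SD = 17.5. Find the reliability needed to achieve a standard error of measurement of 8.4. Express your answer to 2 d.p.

Required reliability = 1 − (SEM/SD)² = 1 − 0.23040 ≈ 0.76960

0.77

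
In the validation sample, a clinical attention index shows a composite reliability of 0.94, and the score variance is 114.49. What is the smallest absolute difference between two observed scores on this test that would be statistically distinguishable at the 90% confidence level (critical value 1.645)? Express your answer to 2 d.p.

σ = 114.49^(1/2) = 10.7000
SEM = 10.7000×√(1 − 0.9400) ≃ 2.6210
SE_diff = √2 × SEM ≃ 3.7066
Minimum reliable difference = 1.645 × SE_diff ≃ 1.645 × 3.7066 ≃ 6.0973

6.10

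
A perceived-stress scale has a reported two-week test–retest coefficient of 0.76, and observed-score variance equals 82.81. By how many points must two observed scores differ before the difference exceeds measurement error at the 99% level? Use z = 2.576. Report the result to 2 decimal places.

SD = √82.81 ≃ 9.1000
SEM = 9.1000 · √(1 − 0.7600) = 9.1000 · √0.2400 ≃ 9.1000 · 0.4899 ≃ 4.4581
SE_diff = √2 · SEM ≃ 6.3047
Minimum reliable difference = 2.576 · SE_diff ≃ 2.576 · 6.3047 ≃ 16.2408

16.24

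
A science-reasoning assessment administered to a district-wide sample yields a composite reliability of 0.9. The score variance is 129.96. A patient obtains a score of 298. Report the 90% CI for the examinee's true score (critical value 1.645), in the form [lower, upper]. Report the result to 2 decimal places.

[292.07, 303.93]

SD = √129.96 = 11.4000
SEM = 11.4000×√(1 − 0.9000) ≈ 3.6050
Margin = 1.645 × 3.6050 ≈ 5.9302
Interval: (292.0698, 303.9302)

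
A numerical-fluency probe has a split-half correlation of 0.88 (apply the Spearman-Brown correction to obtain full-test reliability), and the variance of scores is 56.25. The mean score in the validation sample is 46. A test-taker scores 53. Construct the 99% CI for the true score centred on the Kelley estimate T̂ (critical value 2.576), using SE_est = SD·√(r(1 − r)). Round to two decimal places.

SD = √56.25 = 7.50000
Full-length reliability (Spearman-Brown) = 2(0.88)/(1+0.88) ≈ 0.93617
T̂ = 0.93617(53) + 0.06383(46) ≈ 52.55319
SE_est = 7.50000*√(0.93617*0.06383) ≈ 1.83337
99% CI: 52.55319 ± 4.72276 ≈ (47.83043, 57.27596)

[47.83, 57.28]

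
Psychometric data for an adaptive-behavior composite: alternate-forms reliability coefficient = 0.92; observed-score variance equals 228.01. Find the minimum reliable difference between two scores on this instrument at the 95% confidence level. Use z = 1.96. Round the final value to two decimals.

11.84

SD = √228.01 ≈ 15.10000
SEM = 15.10000 * √(1 − 0.92000) = 15.10000 * √0.08000 ≈ 15.10000 * 0.28284 ≈ 4.27092
SE_diff = √2 * SEM ≈ 6.04000
Minimum reliable difference = 1.96 * SE_diff ≈ 1.96 * 6.04000 ≈ 11.83840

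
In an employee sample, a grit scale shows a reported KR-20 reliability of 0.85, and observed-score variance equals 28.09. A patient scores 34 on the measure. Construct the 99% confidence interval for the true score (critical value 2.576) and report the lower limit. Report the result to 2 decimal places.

SD = √28.09 = 5.3000
SEM = 5.3000 · √(1 − 0.8500) = 5.3000 · √0.1500 ≈ 5.3000 · 0.3873 ≈ 2.0527
Margin = 2.576 · 2.0527 ≈ 5.2877
Lower bound: 34 − 5.2877 = 28.7123

28.71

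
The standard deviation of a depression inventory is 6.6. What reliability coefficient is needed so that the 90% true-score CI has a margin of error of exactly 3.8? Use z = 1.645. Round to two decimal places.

SEM needed = half-width / z = 3.8/1.645 ≃ 2.31003
r = 1 − (2.31003/6.6)² ≃ 1 − 0.12250 ≃ 0.87750

0.88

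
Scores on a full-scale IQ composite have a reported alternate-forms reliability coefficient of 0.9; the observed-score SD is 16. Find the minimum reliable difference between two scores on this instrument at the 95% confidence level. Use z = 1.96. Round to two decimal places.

14.02

The standard error of measurement is 16.0000·√(1 − 0.9000) ≈ 16.0000·0.3162 ≈ 5.0596.
SE_diff = SEM · √2 ≈ 5.0596 · 1.4142 ≈ 7.1554
Smallest detectable difference = 1.96·7.1554 ≈ 14.0246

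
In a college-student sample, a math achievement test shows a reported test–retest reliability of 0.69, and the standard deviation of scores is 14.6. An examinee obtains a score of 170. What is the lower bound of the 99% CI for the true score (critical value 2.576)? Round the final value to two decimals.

149.06

SEM = 14.6000 · √(1 − 0.6900) = 14.6000 · √0.3100 ≈ 14.6000 · 0.5568 ≈ 8.1289
Half-width = 2.576·8.1289 ≈ 20.9401
Lower limit = 170 − 20.9401 ≈ 149.0599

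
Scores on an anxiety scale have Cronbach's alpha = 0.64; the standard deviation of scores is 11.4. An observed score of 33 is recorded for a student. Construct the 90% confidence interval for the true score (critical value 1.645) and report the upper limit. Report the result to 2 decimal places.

44.25

SEM = 11.4000*√(1 − 0.6400) ≃ 6.8400
1.645 * SEM ≃ 11.2518
Upper limit = 33 + 11.2518 ≃ 44.2518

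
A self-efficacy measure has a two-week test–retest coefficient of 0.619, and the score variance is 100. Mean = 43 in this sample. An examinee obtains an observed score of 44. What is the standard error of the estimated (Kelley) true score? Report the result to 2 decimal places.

SD = √100 ≈ 10.0000
SE_est = SD · √(r(1 − r)) = 10.0000 · √0.2358 ≈ 10.0000 · 0.4856 ≈ 4.8563

4.86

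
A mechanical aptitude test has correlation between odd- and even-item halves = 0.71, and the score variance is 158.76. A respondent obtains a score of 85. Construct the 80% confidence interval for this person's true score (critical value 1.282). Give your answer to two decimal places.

σ = 158.76^(1/2) = 12.6000
Full-length reliability (Spearman-Brown) = 2(0.71)/(1+0.71) ≃ 0.8304
SEM = 12.6000 * √(1 − 0.8304) = 12.6000 * √0.1696 ≃ 12.6000 * 0.4118 ≃ 5.1889
1.282 * SEM ≃ 6.6521
80% CI: 85 ± 6.6521 = [78.3479, 91.6521]

[78.35, 91.65]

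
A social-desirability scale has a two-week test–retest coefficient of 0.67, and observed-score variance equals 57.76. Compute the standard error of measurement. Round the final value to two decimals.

SD = √57.76 = 7.60000
SEM = 7.60000 * √(1 − 0.67000) = 7.60000 * √0.33000 ≃ 7.60000 * 0.57446 ≃ 4.36587

4.37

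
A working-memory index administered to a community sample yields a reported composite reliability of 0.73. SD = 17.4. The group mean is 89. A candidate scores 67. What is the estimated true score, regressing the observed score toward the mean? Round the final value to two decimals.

72.94

Estimated true score = 0.73000×67 + (1 − 0.73000)×89 ≈ 72.94000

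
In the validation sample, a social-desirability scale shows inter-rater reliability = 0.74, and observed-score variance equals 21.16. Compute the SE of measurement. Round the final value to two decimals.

2.35

SD = √21.16 ≃ 4.6000
SEM = 4.6000 × √(1 − 0.7400) = 4.6000 × √0.2600 ≃ 4.6000 × 0.5099 ≃ 2.3455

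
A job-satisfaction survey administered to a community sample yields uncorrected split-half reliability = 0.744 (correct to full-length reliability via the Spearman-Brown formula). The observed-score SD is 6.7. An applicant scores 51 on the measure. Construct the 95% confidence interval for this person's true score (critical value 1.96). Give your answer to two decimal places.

[45.97, 56.03]

r_full = 2·0.744 / (1 + 0.744) ≈ 0.853
SEM = 6.700 * √(1 − 0.853) = 6.700 * √0.147 ≈ 6.700 * 0.383 ≈ 2.567
Margin = 1.96 * 2.567 ≈ 5.031
95% CI: 51 ± 5.031 = [45.969, 56.031]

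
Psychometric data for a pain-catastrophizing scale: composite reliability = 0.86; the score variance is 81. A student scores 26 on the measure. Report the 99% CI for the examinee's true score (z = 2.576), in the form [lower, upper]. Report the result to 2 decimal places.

SD = √81 = 9.0000
SEM = 9.0000×√(1 − 0.8600) ≃ 3.3675
Margin = 2.576 × 3.3675 ≃ 8.6747
CI = 26 ± 8.6747 → [17.3253, 34.6747]

[17.33, 34.67]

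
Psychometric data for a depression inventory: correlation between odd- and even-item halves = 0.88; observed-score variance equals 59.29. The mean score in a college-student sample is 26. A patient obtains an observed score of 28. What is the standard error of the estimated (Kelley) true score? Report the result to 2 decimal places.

SD = √59.29 = 7.7000
Spearman-Brown: r = 2(0.88) / (1 + 0.88) = 1.7600 / 1.8800 ≃ 0.9362
SE_est = SD · √(r(1 − r)) = 7.7000 · √0.0598 ≃ 7.7000 · 0.2444 ≃ 1.8823

1.88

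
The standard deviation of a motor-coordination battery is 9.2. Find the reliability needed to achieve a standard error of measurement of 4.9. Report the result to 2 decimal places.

r = 1 − (4.900/9.2)² ≈ 1 − 0.284 ≈ 0.716

0.72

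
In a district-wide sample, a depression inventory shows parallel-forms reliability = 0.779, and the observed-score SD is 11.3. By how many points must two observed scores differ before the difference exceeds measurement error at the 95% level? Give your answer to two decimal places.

14.72

SEM = 11.3000 × √(1 − 0.7790) = 11.3000 × √0.2210 ≃ 11.3000 × 0.4701 ≃ 5.3122
Standard error of the difference = 5.3122·√2 ≃ 7.5126
Minimum reliable difference = 1.96 × SE_diff ≃ 1.96 × 7.5126 ≃ 14.7247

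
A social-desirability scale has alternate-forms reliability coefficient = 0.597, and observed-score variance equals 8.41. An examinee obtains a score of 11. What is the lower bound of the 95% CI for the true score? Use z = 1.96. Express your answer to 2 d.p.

7.39

σ = 8.41^(1/2) = 2.900
SEM = 2.900 × √(1 − 0.597) = 2.900 × √0.403 ≈ 2.900 × 0.635 ≈ 1.841
1.96 × SEM ≈ 3.608
Lower bound: 11 − 3.608 = 7.392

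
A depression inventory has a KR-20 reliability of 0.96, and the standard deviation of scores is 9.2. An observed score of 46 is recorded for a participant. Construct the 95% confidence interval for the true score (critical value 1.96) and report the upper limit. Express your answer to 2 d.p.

SEM = 9.2000×√(1 − 0.9600) ≈ 1.8400
1.96 × SEM ≈ 3.6064
Upper limit = 46 + 3.6064 ≈ 49.6064

49.61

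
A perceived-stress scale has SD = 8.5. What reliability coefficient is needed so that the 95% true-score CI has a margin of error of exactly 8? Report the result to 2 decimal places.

0.77

Required SEM = 8 / 1.96 ≃ 4.082
r = 1 − (SEM / SD)² = 1 − (4.082 / 8.5)² ≃ 1 − 0.231 ≃ 0.769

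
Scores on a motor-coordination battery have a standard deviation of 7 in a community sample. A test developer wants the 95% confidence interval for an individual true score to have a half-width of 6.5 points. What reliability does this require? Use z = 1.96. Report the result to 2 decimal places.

SEM needed = half-width / z = 6.5/1.96 ≈ 3.31633
Required reliability = 1 − (SEM/SD)² = 1 − 0.22445 ≈ 0.77555

0.78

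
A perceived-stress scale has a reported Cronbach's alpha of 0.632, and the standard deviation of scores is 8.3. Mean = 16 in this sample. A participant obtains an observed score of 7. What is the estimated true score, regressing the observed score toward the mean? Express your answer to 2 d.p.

Estimated true score = 0.6320×7 + (1 − 0.6320)×16 ≈ 10.3120

10.31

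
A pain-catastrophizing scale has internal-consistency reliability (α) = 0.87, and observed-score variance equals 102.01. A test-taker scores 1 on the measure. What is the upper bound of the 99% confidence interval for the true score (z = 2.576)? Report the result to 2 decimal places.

10.38

σ = 102.01^(1/2) = 10.10000
SEM = 10.10000·√(1 − 0.87000) ≈ 3.64161
Margin = 2.576 · 3.64161 ≈ 9.38078
Upper limit = 1 + 9.38078 ≈ 10.38078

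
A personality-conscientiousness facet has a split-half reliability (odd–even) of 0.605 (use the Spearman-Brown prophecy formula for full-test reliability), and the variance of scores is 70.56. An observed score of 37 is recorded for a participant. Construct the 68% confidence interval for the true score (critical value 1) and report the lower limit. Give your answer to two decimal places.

SD = √70.56 = 8.40000
r_full = 2·0.605 / (1 + 0.605) ≈ 0.75389
SEM = 8.40000 × √(1 − 0.75389) = 8.40000 × √0.24611 ≈ 8.40000 × 0.49609 ≈ 4.16716
Half-width = 1×4.16716 ≈ 4.16716
Lower limit = 37 − 4.16716 ≈ 32.83284

32.83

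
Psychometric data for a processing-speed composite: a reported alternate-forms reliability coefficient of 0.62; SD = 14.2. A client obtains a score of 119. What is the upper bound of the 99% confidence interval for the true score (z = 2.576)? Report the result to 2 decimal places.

SEM = 14.20000 × √(1 − 0.62000) = 14.20000 × √0.38000 ≃ 14.20000 × 0.61644 ≃ 8.75347
2.576 × SEM ≃ 22.54893
Upper bound: 119 + 22.54893 = 141.54893

141.55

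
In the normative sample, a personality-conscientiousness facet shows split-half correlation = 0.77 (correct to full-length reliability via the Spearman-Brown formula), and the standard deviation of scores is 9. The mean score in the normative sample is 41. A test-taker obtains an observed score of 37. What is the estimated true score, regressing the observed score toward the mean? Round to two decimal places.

37.52

r_full = 2·0.77 / (1 + 0.77) ≈ 0.870
T̂ = 0.870(37) + 0.130(41) ≈ 37.520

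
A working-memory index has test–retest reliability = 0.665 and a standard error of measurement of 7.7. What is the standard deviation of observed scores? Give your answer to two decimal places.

SD = SEM / √(1 − r) = 7.7 / √0.335 ≈ 7.7 / 0.579 ≈ 13.304

13.30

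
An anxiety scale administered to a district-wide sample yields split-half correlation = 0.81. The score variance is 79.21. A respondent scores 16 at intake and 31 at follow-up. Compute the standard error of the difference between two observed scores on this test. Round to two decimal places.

SD = √79.21 = 8.900
r_full = 2·0.81 / (1 + 0.81) ≃ 0.895
SEM = 8.900*√(1 − 0.895) ≃ 2.884
SE_diff = √2 * SEM ≃ 4.078

4.08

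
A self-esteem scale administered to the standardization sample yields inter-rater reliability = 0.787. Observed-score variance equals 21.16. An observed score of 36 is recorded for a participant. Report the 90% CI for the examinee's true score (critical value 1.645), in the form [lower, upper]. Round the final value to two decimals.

SD = √21.16 = 4.6000
The standard error of measurement is 4.6000×√(1 − 0.7870) ≈ 4.6000×0.4615 ≈ 2.1230.
1.645 × SEM ≈ 3.4923
CI = 36 ± 3.4923 → [32.5077, 39.4923]

[32.51, 39.49]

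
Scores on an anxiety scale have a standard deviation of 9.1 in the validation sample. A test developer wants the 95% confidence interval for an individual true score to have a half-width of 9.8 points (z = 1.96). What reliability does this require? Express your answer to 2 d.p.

0.70

Required SEM = 9.8 / 1.96 ≈ 5.0000
Required reliability = 1 − (SEM/SD)² = 1 − 0.3019 ≈ 0.6981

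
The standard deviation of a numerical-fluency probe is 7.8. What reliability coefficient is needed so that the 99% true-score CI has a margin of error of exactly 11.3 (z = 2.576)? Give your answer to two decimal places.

Required SEM = 11.3 / 2.576 ≈ 4.3866
Required reliability = 1 − (SEM/SD)² = 1 − 0.3163 ≈ 0.6837

0.68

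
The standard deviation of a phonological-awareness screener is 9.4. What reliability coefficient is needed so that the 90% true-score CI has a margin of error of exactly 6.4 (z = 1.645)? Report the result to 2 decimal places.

Required SEM = 6.4 / 1.645 ≈ 3.891
r = 1 − (SEM / SD)² = 1 − (3.891 / 9.4)² ≈ 1 − 0.171 ≈ 0.829

0.83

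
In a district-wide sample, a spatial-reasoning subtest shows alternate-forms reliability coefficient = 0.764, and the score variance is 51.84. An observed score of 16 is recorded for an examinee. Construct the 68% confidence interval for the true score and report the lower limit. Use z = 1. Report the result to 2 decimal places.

12.50

SD = √51.84 = 7.2000
The standard error of measurement is 7.2000×√(1 − 0.7640) ≈ 7.2000×0.4858 ≈ 3.4977.
Margin = 1 × 3.4977 ≈ 3.4977
Lower bound: 16 − 3.4977 = 12.5023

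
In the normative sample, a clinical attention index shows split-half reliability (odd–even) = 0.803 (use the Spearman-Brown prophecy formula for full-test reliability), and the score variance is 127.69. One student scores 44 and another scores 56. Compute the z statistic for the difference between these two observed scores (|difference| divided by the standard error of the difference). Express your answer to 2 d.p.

2.27

SD = √127.69 ≈ 11.30000
Spearman-Brown: r = 2(0.803) / (1 + 0.803) = 1.60600 / 1.80300 ≈ 0.89074
SEM = 11.30000 · √(1 − 0.89074) = 11.30000 · √0.10926 ≈ 11.30000 · 0.33055 ≈ 3.73520
SE_diff = √2 · SEM ≈ 5.28237
z = 12 / 5.28237 ≈ 2.27171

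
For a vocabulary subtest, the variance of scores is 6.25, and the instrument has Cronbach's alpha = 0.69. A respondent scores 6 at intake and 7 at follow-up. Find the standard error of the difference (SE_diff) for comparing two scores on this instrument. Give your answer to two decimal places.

SD = √6.25 ≃ 2.50000
SEM = 2.50000 · √(1 − 0.69000) = 2.50000 · √0.31000 ≃ 2.50000 · 0.55678 ≃ 1.39194
Standard error of the difference = 1.39194·√2 ≃ 1.96850

1.97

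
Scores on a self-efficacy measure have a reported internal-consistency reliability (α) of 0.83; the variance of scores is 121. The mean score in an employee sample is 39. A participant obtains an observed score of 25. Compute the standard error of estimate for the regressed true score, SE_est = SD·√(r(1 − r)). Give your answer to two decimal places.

SD = √121 ≃ 11.0000
SE_est = 11.0000×√(0.8300×0.1700) ≃ 4.1320

4.13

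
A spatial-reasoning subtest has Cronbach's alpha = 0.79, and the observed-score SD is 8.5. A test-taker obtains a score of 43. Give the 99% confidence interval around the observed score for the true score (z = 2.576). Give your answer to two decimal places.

SEM = 8.5000×√(1 − 0.7900) ≃ 3.8952
Half-width = 2.576×3.8952 ≃ 10.0340
CI = 43 ± 10.0340 → [32.9660, 53.0340]

[32.97, 53.03]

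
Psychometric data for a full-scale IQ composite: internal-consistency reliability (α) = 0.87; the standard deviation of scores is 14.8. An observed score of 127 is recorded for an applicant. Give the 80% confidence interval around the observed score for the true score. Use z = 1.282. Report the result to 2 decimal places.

[120.16, 133.84]

SEM = 14.800·√(1 − 0.870) ≃ 5.336
Half-width = 1.282·5.336 ≃ 6.841
CI = 127 ± 6.841 → [120.159, 133.841]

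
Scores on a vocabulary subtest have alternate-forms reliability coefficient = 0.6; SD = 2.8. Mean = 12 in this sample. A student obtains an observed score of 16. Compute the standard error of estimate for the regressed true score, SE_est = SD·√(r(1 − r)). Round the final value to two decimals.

SE_est = SD · √(r(1 − r)) = 2.8000 · √0.2400 ≈ 2.8000 · 0.4899 ≈ 1.3717

1.37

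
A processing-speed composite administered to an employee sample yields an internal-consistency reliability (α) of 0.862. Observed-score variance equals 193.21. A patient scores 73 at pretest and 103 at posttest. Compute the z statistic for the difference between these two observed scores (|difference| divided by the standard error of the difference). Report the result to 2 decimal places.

SD = √193.21 = 13.9000
SEM = 13.9000*√(1 − 0.8620) ≈ 5.1636
SE_diff = SEM * √2 ≈ 5.1636 * 1.4142 ≈ 7.3025
z = |73 − 103| / 7.3025 = 30 / 7.3025 ≈ 4.1082

4.11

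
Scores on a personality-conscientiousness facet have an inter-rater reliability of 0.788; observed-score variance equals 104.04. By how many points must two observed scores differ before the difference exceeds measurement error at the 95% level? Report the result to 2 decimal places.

SD = √104.04 = 10.20000
SEM = 10.20000·√(1 − 0.78800) ≈ 4.69643
Standard error of the difference = 4.69643·√2 ≈ 6.64176
Smallest detectable difference = 1.96·6.64176 ≈ 13.01785

13.02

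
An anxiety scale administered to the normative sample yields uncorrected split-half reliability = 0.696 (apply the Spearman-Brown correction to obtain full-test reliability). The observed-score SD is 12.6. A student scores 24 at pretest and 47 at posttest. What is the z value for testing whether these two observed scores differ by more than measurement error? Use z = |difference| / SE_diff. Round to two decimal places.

Full-length reliability (Spearman-Brown) = 2(0.696)/(1+0.696) ≈ 0.8208
SEM = 12.6000 · √(1 − 0.8208) = 12.6000 · √0.1792 ≈ 12.6000 · 0.4234 ≈ 5.3345
SE_diff = √2 · SEM ≈ 7.5441
z = |24 − 47| / 7.5441 = 23 / 7.5441 ≈ 3.0487

3.05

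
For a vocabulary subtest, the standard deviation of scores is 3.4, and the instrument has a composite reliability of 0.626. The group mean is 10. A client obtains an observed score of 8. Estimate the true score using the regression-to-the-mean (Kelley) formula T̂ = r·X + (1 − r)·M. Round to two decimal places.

8.75

T̂ = r·X + (1 − r)·M = 0.626×8 + 0.374×10 = 5.008 + 3.740 ≈ 8.748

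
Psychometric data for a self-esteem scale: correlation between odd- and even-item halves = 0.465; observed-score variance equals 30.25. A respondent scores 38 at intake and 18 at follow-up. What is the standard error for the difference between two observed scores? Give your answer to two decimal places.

SD = √30.25 ≈ 5.500
r_full = 2·0.465 / (1 + 0.465) ≈ 0.635
The standard error of measurement is 5.500*√(1 − 0.635) ≈ 5.500*0.604 ≈ 3.324.
SE_diff = √2 * SEM ≈ 4.700

4.70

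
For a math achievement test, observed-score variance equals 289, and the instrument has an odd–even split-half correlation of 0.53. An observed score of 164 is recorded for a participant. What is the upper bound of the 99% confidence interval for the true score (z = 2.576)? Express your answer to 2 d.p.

188.27

σ = 289^(1/2) = 17.000
Full-length reliability (Spearman-Brown) = 2(0.53)/(1+0.53) ≈ 0.693
SEM = 17.000·√(1 − 0.693) ≈ 9.422
Half-width = 2.576·9.422 ≈ 24.272
Upper bound: 164 + 24.272 = 188.272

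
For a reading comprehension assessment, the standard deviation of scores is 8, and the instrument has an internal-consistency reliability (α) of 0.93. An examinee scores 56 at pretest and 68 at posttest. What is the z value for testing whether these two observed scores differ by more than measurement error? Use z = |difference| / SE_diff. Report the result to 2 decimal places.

SEM = 8.000*√(1 − 0.930) ≈ 2.117
SE_diff = SEM * √2 ≈ 2.117 * 1.414 ≈ 2.993
z = |56 − 68| / 2.993 = 12 / 2.993 ≈ 4.009

4.01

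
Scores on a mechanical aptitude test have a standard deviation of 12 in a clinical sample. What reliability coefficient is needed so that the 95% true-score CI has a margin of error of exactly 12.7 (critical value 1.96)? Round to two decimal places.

0.71

SEM needed = half-width / z = 12.7/1.96 ≈ 6.4796
Required reliability = 1 − (SEM/SD)² = 1 − 0.2916 ≈ 0.7084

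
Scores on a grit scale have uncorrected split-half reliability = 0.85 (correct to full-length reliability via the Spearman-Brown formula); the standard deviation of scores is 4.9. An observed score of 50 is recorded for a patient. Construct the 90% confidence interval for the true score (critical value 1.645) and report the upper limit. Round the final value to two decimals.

r_full = 2·0.85 / (1 + 0.85) ≈ 0.919
The standard error of measurement is 4.900*√(1 − 0.919) ≈ 4.900*0.285 ≈ 1.395.
Half-width = 1.645*1.395 ≈ 2.295
Upper bound: 50 + 2.295 = 52.295

52.30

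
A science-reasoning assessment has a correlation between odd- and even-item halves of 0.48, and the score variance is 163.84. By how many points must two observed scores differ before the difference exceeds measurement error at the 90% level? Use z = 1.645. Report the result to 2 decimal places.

SD = √163.84 = 12.8000
r_full = 2·0.48 / (1 + 0.48) ≈ 0.6486
SEM = 12.8000 × √(1 − 0.6486) = 12.8000 × √0.3514 ≈ 12.8000 × 0.5927 ≈ 7.5872
Standard error of the difference = 7.5872·√2 ≈ 10.7299
Minimum reliable difference = 1.645 × SE_diff ≈ 1.645 × 10.7299 ≈ 17.6507

17.65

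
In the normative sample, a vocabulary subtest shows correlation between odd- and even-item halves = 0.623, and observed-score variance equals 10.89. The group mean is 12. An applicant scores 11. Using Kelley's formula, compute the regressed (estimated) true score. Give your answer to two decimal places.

Full-length reliability (Spearman-Brown) = 2(0.623)/(1+0.623) ≃ 0.768
T̂ = r·X + (1 − r)·M = 0.768*11 + 0.232*12 ≃ 8.445 + 2.787 ≃ 11.232

11.23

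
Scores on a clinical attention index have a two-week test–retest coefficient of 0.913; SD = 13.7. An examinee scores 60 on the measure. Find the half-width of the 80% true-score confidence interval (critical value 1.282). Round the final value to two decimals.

SEM = 13.700 × √(1 − 0.913) = 13.700 × √0.087 ≈ 13.700 × 0.295 ≈ 4.041
Margin = 1.282 × 4.041 ≈ 5.180

5.18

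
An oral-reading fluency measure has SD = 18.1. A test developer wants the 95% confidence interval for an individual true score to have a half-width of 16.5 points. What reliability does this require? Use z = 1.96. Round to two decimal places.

0.78

Required SEM = 16.5 / 1.96 ≃ 8.418
r = 1 − (SEM / SD)² = 1 − (8.418 / 18.1)² ≃ 1 − 0.216 ≃ 0.784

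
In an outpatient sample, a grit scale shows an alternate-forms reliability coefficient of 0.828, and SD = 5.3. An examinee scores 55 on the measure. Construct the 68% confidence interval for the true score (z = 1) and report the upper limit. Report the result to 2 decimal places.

SEM = 5.30000 * √(1 − 0.82800) = 5.30000 * √0.17200 ≈ 5.30000 * 0.41473 ≈ 2.19806
Half-width = 1*2.19806 ≈ 2.19806
Upper bound: 55 + 2.19806 = 57.19806

57.20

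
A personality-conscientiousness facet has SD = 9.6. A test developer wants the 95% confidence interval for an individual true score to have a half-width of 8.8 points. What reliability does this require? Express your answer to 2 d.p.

0.78

SEM needed = half-width / z = 8.8/1.96 ≈ 4.490
r = 1 − (4.490/9.6)² ≈ 1 − 0.219 ≈ 0.781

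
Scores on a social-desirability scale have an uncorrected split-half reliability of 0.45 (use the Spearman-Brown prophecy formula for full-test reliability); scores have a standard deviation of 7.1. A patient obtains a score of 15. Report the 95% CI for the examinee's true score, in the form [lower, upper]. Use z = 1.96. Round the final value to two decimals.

Full-length reliability (Spearman-Brown) = 2(0.45)/(1+0.45) ≈ 0.621
The standard error of measurement is 7.100·√(1 − 0.621) ≈ 7.100·0.616 ≈ 4.373.
Margin = 1.96 · 4.373 ≈ 8.571
95% CI: 15 ± 8.571 = [6.429, 23.571]

[6.43, 23.57]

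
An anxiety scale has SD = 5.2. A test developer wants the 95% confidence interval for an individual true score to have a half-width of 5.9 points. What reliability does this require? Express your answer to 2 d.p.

Required SEM = 5.9 / 1.96 ≈ 3.0102
r = 1 − (3.0102/5.2)² ≈ 1 − 0.3351 ≈ 0.6649

0.66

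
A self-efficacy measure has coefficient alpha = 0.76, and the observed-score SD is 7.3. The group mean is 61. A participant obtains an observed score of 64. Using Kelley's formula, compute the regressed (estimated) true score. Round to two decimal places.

63.28

Estimated true score = 0.760·64 + (1 − 0.760)·61 ≃ 63.280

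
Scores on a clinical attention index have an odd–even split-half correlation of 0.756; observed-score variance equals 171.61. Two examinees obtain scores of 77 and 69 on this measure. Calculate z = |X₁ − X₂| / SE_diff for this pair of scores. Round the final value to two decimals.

σ = 171.61^(1/2) = 13.1000
r_full = 2·0.756 / (1 + 0.756) ≃ 0.8610
The standard error of measurement is 13.1000×√(1 − 0.8610) ≃ 13.1000×0.3728 ≃ 4.8832.
Standard error of the difference = 4.8832·√2 ≃ 6.9059
z = 8 / 6.9059 ≃ 1.1584

1.16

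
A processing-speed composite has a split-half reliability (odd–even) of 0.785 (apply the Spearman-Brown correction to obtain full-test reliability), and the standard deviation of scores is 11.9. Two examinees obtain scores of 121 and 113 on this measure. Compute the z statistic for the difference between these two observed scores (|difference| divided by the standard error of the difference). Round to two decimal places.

1.37

Full-length reliability (Spearman-Brown) = 2(0.785)/(1+0.785) ≈ 0.880
SEM = 11.900·√(1 − 0.880) ≈ 4.130
Standard error of the difference = 4.130·√2 ≈ 5.841
z = 8 / 5.841 ≈ 1.370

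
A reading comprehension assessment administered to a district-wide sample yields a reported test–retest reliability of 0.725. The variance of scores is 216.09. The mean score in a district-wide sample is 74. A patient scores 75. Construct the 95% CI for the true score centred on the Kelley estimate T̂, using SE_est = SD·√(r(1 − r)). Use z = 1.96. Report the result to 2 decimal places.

σ = 216.09^(1/2) = 14.7000
Estimated true score = 0.7250*75 + (1 − 0.7250)*74 ≈ 74.7250
SE_est = 14.7000*√(0.7250*0.2750) ≈ 6.5638
CI = 74.7250 ± 1.96 * 6.5638 → [61.8600, 87.5900]

[61.86, 87.59]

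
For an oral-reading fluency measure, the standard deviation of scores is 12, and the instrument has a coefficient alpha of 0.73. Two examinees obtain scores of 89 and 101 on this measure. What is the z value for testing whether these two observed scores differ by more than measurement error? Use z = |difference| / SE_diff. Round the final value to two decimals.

The standard error of measurement is 12.000*√(1 − 0.730) ≈ 12.000*0.520 ≈ 6.235.
SE_diff = SEM * √2 ≈ 6.235 * 1.414 ≈ 8.818
z = |89 − 101| / 8.818 = 12 / 8.818 ≈ 1.361

1.36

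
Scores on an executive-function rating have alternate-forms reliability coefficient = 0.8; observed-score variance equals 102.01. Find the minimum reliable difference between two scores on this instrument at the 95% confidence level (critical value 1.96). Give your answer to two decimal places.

σ = 102.01^(1/2) = 10.100
The standard error of measurement is 10.100*√(1 − 0.800) ≈ 10.100*0.447 ≈ 4.517.
SE_diff = √2 * SEM ≈ 6.388
Smallest detectable difference = 1.96*6.388 ≈ 12.520

12.52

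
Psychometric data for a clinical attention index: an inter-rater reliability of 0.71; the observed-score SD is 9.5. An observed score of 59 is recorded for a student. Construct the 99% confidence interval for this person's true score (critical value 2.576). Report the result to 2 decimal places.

[45.82, 72.18]

SEM = 9.5000 · √(1 − 0.7100) = 9.5000 · √0.2900 ≃ 9.5000 · 0.5385 ≃ 5.1159
Margin = 2.576 · 5.1159 ≃ 13.1786
99% CI: 59 ± 13.1786 = [45.8214, 72.1786]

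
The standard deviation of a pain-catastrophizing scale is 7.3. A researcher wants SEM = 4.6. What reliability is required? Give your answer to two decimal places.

Required reliability = 1 − (SEM/SD)² = 1 − 0.397 ≈ 0.603

0.60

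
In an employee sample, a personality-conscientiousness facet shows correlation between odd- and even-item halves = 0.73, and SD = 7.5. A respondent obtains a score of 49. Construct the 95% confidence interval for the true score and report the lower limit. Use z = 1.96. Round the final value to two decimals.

43.19

Full-length reliability (Spearman-Brown) = 2(0.73)/(1+0.73) ≈ 0.84393
SEM = 7.50000·√(1 − 0.84393) ≈ 2.96292
1.96 · SEM ≈ 5.80733
Lower limit = 49 − 5.80733 ≈ 43.19267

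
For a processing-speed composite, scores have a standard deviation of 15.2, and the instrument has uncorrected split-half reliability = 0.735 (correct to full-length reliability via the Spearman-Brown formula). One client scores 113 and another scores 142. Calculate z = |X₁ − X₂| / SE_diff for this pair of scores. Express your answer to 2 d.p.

3.45

Spearman-Brown: r = 2(0.735) / (1 + 0.735) = 1.4700 / 1.7350 ≈ 0.8473
The standard error of measurement is 15.2000×√(1 − 0.8473) ≈ 15.2000×0.3908 ≈ 5.9404.
Standard error of the difference = 5.9404·√2 ≈ 8.4010
z = 29 / 8.4010 ≈ 3.4520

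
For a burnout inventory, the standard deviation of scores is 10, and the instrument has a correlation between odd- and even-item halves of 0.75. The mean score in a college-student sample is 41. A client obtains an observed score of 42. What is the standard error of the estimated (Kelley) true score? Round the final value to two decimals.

3.50

r_full = 2·0.75 / (1 + 0.75) ≃ 0.8571
SE_est = 10.0000×√(0.8571×0.1429) ≃ 3.4993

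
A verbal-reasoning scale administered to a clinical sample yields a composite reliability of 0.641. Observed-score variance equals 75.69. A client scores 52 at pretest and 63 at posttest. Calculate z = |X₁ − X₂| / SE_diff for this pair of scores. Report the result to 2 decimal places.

1.49

σ = 75.69^(1/2) = 8.7000
SEM = 8.7000 · √(1 − 0.6410) = 8.7000 · √0.3590 ≃ 8.7000 · 0.5992 ≃ 5.2127
SE_diff = SEM · √2 ≃ 5.2127 · 1.4142 ≃ 7.3719
z = |52 − 63| / 7.3719 = 11 / 7.3719 ≃ 1.4921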